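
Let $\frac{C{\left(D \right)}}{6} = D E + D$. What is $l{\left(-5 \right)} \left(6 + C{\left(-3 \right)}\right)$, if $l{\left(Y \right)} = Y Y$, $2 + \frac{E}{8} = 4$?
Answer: $-7500$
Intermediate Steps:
$E = 16$ ($E = -16 + 8 \cdot 4 = -16 + 32 = 16$)
$C{\left(D \right)} = 102 D$ ($C{\left(D \right)} = 6 \left(D 16 + D\right) = 6 \left(16 D + D\right) = 6 \cdot 17 D = 102 D$)
$l{\left(Y \right)} = Y^{2}$
$l{\left(-5 \right)} \left(6 + C{\left(-3 \right)}\right) = \left(-5\right)^{2} \left(6 + 102 \left(-3\right)\right) = 25 \left(6 - 306\right) = 25 \left(-300\right) = -7500$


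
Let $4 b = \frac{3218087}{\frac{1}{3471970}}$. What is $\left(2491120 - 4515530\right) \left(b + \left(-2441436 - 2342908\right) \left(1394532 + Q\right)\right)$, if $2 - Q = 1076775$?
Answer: $-2577088131745289115$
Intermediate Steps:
$Q = -1076773$ ($Q = 2 - 1076775 = -1076773$)
$b = \frac{5586550760695}{2}$ ($b = \frac{3218087 \frac{1}{\frac{1}{3471970}}}{4} = \frac{3218087 \cdot 3471970}{4} = \frac{1}{4} \cdot 11173101521390 = \frac{5586550760695}{2} \approx 2.7933 \cdot 10^{12}$)
$\left(2491120 - 4515530\right) \left(b + \left(-2441436 - 2342908\right) \left(1394532 + Q\right)\right) = \left(2491120 - 4515530\right) \left(\frac{5586550760695}{2} + \left(-2441436 - 2342908\right) \left(1394532 - 1076773\right)\right) = - 2024410 \left(\frac{5586550760695}{2} - 1520268365096\right) = \left(-2024410\right) \frac{2546014030503}{2} = -2577088131745289115$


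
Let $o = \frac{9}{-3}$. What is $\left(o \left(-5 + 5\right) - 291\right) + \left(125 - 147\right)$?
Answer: $-313$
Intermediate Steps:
$o = -3$ ($o = 9 \left(- \frac{1}{3}\right) = -3$)
$\left(o \left(-5 + 5\right) - 291\right) + \left(125 - 147\right) = \left(- 3 \left(-5 + 5\right) - 291\right) + \left(125 - 147\right) = \left(\left(-3\right) 0 - 291\right) + \left(125 - 147\right) = \left(0 - 291\right) - 22 = -291 - 22 = -313$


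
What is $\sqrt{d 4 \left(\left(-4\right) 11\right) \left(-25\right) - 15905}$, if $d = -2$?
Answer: $9 i \sqrt{305} \approx 157.18 i$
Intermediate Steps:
$\sqrt{d 4 \left(\left(-4\right) 11\right) \left(-25\right) - 15905} = \sqrt{\left(-2\right) 4 \left(\left(-4\right) 11\right) \left(-25\right) - 15905} = \sqrt{\left(-8\right) \left(-44\right) \left(-25\right) - 15905} = \sqrt{352 \left(-25\right) - 15905} = \sqrt{-8800 - 15905} = \sqrt{-24705} = 9 i \sqrt{305}$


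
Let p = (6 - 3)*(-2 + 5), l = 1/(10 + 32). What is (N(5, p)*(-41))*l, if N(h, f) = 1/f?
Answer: -41/378 ≈ -0.10847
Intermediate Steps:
l = 1/42 ≈ 0.023810
p = 9 (p = 3*3 = 9)
(N(5, p)*(-41))*l = (-41/9)*(1/42) = ((1/9)*(-41))*(1/42) = -41/9*1/42 = -41/378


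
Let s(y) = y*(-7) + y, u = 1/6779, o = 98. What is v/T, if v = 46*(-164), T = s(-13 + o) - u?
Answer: 2223512/150317 ≈ 14.792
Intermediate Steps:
u = 1/6779 ≈ 0.00014751
s(y) = -6*y (s(y) = -7*y + y = -6*y)
T = -3457291/6779 (T = -6*(-13 + 98) - 1*1/6779 = -6*85 - 1/6779 = -510 - 1/6779 = -3457291/6779 ≈ -510.00)
v = -7544
v/T = -7544/(-3457291/6779) = -7544*(-6779/3457291) = 2223512/150317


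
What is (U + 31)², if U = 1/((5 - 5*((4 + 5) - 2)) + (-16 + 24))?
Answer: 463761/484 ≈ 958.18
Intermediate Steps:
U = -1/22 (U = 1/((5 - 5*(9 - 2)) + 8) = 1/((5 - 5*7) + 8) = 1/((5 - 35) + 8) = 1/(-30 + 8) = 1/(-22) = -1/22 ≈ -0.045455)
(U + 31)² = (-1/22 + 31)² = (681/22)² = 463761/484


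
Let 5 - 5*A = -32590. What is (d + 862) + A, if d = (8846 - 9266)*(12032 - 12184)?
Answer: 71221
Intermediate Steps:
d = 63840 (d = -420*(-152) = 63840)
A = 6519 (A = 1 - ⅕*(-32590) = 1 + 6518 = 6519)
(d + 862) + A = (63840 + 862) + 6519 = 64702 + 6519 = 71221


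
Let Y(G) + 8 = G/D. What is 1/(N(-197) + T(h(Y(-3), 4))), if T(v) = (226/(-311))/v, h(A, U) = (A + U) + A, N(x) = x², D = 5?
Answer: 10263/398297332 ≈ 2.5767e-5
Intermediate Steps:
Y(G) = -8 + G/5
h(A, U) = U + 2*A
T(v) = -226/(311*v) (T(v) = (226*(-1/311))/v = -226/(311*v))
1/(N(-197) + T(h(Y(-3), 4))) = 1/((-197)² - 226/(311*(4 + 2*(-8 + (⅕)*(-3))))) = 1/(38809 - 226/(311*(4 + 2*(-8 - ⅗)))) = 1/(38809 - 226/(311*(4 + 2*(-43/5)))) = 1/(38809 - 226/(311*(4 - 86/5))) = 1/(38809 - 226/(311*(-66/5))) = 1/(38809 - 226/311*(-5/66)) = 1/(38809 + 565/10263) = 1/(398297332/10263) = 10263/398297332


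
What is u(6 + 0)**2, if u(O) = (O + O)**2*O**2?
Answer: 26873856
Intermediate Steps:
u(O) = 4*O**4 (u(O) = (2*O)**2*O**2 = (4*O**2)*O**2 = 4*O**4)
u(6 + 0)**2 = (4*(6 + 0)**4)**2 = (4*6**4)**2 = (4*1296)**2 = 5184**2 = 26873856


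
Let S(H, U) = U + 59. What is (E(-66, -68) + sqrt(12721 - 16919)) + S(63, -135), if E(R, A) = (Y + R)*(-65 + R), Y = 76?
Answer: -1386 + I*sqrt(4198) ≈ -1386.0 + 64.792*I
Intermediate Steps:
S(H, U) = 59 + U
E(R, A) = (-65 + R)*(76 + R) (E(R, A) = (76 + R)*(-65 + R) = (-65 + R)*(76 + R))
(E(-66, -68) + sqrt(12721 - 16919)) + S(63, -135) = ((-4940 + (-66)**2 + 11*(-66)) + sqrt(12721 - 16919)) + (59 - 135) = ((-4940 + 4356 - 726) + sqrt(-4198)) - 76 = (-1310 + I*sqrt(4198)) - 76 = -1386 + I*sqrt(4198)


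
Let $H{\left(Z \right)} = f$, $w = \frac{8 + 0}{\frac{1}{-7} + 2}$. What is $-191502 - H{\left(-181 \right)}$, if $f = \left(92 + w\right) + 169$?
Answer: $- \frac{2492975}{13} \approx -1.9177 \cdot 10^{5}$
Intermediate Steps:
$w = \frac{56}{13}$ ($w = \frac{1}{- \frac{1}{7} + 2} \cdot 8 = \frac{1}{\frac{13}{7}} \cdot 8 = \frac{7}{13} \cdot 8 = \frac{56}{13} \approx 4.3077$)
$f = \frac{3449}{13}$ ($f = \left(92 + \frac{56}{13}\right) + 169 = \frac{1252}{13} + 169 = \frac{3449}{13} \approx 265.31$)
$H{\left(Z \right)} = \frac{3449}{13}$
$-191502 - H{\left(-181 \right)} = -191502 - \frac{3449}{13} = - \frac{2492975}{13}$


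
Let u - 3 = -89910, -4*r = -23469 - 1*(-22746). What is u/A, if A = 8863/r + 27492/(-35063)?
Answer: -2279191808943/1223176760 ≈ -1863.3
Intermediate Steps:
r = 723/4 (r = -(-23469 - 1*(-22746))/4 = -(-23469 + 22746)/4 = -¼*(-723) = 723/4 ≈ 180.75)
u = -89907 (u = 3 - 89910 = -89907)
A = 1223176760/25350549 (A = 8863/(723/4) + 27492/(-35063) = 8863*(4/723) + 27492*(-1/35063) = 35452/723 - 27492/35063 = 1223176760/25350549 ≈ 48.250)
u/A = -89907/1223176760/25350549 = -89907*25350549/1223176760 = -2279191808943/1223176760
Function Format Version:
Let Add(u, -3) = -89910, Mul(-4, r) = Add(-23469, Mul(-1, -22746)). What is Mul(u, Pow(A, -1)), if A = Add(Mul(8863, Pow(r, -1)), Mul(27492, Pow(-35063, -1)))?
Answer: Rational(-2279191808943, 1223176760) ≈ -1863.3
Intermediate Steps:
r = Rational(723, 4) (r = Mul(Rational(-1, 4), Add(-23469, Mul(-1, -22746))) = Mul(Rational(-1, 4), Add(-23469, 22746)) = Mul(Rational(-1, 4), -723) = Rational(723, 4) ≈ 180.75)
u = -89907 (u = Add(3, -89910) = -89907)
A = Rational(1223176760, 25350549) (A = Add(Mul(8863, Pow(Rational(723, 4), -1)), Mul(27492, Pow(-35063, -1))) = Add(Mul(8863, Rational(4, 723)), Mul(27492, Rational(-1, 35063))) = Add(Rational(35452, 723), Rational(-27492, 35063)) = Rational(1223176760, 25350549) ≈ 48.250)
Mul(u, Pow(A, -1)) = Mul(-89907, Pow(Rational(1223176760, 25350549), -1)) = Mul(-89907, Rational(25350549, 1223176760)) = Rational(-2279191808943, 1223176760)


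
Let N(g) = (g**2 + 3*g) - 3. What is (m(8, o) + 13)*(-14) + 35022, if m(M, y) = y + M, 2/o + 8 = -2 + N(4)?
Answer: 520892/15 ≈ 34726.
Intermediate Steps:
N(g) = -3 + g**2 + 3*g
o = 2/15 (o = 2/(-8 + (-2 + (-3 + 4**2 + 3*4))) = 2/(-8 + (-2 + (-3 + 16 + 12))) = 2/(-8 + (-2 + 25)) = 2/(-8 + 23) = 2/15 ≈ 0.13333)
m(M, y) = M + y
(m(8, o) + 13)*(-14) + 35022 = ((8 + 2/15) + 13)*(-14) + 35022 = (122/15 + 13)*(-14) + 35022 = (317/15)*(-14) + 35022 = -4438/15 + 35022 = 520892/15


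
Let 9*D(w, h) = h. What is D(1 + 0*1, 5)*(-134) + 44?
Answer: -274/9 ≈ -30.444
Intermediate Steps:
D(w, h) = h/9
D(1 + 0*1, 5)*(-134) + 44 = ((1/9)*5)*(-134) + 44 = (5/9)*(-134) + 44 = -670/9 + 44 = -274/9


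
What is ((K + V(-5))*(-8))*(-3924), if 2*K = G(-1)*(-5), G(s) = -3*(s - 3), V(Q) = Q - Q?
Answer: -941760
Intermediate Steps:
V(Q) = 0
G(s) = 9 - 3*s (G(s) = -3*(-3 + s) = 9 - 3*s)
K = -30 (K = ((9 - 3*(-1))*(-5))/2 = ((9 + 3)*(-5))/2 = (12*(-5))/2 = (½)*(-60) = -30)
((K + V(-5))*(-8))*(-3924) = ((-30 + 0)*(-8))*(-3924) = -30*(-8)*(-3924) = 240*(-3924) = -941760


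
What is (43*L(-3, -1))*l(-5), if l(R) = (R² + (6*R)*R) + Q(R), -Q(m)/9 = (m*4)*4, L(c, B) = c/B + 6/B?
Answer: -115455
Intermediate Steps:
L(c, B) = 6/B + c/B
Q(m) = -144*m (Q(m) = -9*m*4*4 = -9*4*m*4 = -144*m)
l(R) = -144*R + 7*R² (l(R) = (R² + (6*R)*R) - 144*R = (R² + 6*R²) - 144*R = 7*R² - 144*R = -144*R + 7*R²)
(43*L(-3, -1))*l(-5) = (43*((6 - 3)/(-1)))*(-5*(-144 + 7*(-5))) = (43*(-1*3))*(-5*(-144 - 35)) = (43*(-3))*(-5*(-179)) = -129*895 = -115455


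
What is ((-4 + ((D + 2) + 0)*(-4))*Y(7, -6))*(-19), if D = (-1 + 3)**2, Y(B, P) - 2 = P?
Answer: -2128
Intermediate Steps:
Y(B, P) = 2 + P
D = 4 (D = 2**2 = 4)
((-4 + ((D + 2) + 0)*(-4))*Y(7, -6))*(-19) = ((-4 + ((4 + 2) + 0)*(-4))*(2 - 6))*(-19) = ((-4 + (6 + 0)*(-4))*(-4))*(-19) = ((-4 + 6*(-4))*(-4))*(-19) = ((-4 - 24)*(-4))*(-19) = -28*(-4)*(-19) = 112*(-19) = -2128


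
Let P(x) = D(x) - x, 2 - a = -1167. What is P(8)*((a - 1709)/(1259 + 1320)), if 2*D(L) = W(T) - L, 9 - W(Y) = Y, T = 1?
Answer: 4320/2579 ≈ 1.6751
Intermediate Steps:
a = 1169 (a = 2 - 1*(-1167) = 2 + 1167 = 1169)
W(Y) = 9 - Y
D(L) = 4 - L/2 (D(L) = ((9 - 1*1) - L)/2 = ((9 - 1) - L)/2 = (8 - L)/2 = 4 - L/2)
P(x) = 4 - 3*x/2 (P(x) = (4 - x/2) - x = 4 - 3*x/2)
P(8)*((a - 1709)/(1259 + 1320)) = (4 - 3/2*8)*((1169 - 1709)/(1259 + 1320)) = (4 - 12)*(-540/2579) = -(-4320)/2579 = -8*(-540/2579) = 4320/2579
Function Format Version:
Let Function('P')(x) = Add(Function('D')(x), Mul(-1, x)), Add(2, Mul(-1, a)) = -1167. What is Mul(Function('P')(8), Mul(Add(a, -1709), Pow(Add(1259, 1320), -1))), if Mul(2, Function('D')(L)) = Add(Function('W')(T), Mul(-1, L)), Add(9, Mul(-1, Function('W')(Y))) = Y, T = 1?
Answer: Rational(4320, 2579) ≈ 1.6751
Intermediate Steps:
a = 1169 (a = Add(2, Mul(-1, -1167)) = Add(2, 1167) = 1169)
Function('W')(Y) = Add(9, Mul(-1, Y))
Function('D')(L) = Add(4, Mul(Rational(-1, 2), L)) (Function('D')(L) = Mul(Rational(1, 2), Add(Add(9, Mul(-1, 1)), Mul(-1, L))) = Mul(Rational(1, 2), Add(Add(9, -1), Mul(-1, L))) = Mul(Rational(1, 2), Add(8, Mul(-1, L))) = Add(4, Mul(Rational(-1, 2), L)))
Function('P')(x) = Add(4, Mul(Rational(-3, 2), x)) (Function('P')(x) = Add(Add(4, Mul(Rational(-1, 2), x)), Mul(-1, x)) = Add(4, Mul(Rational(-3, 2), x)))
Mul(Function('P')(8), Mul(Add(a, -1709), Pow(Add(1259, 1320), -1))) = Mul(Add(4, Mul(Rational(-3, 2), 8)), Mul(Add(1169, -1709), Pow(Add(1259, 1320), -1))) = Mul(Add(4, -12), Mul(-540, Pow(2579, -1))) = Mul(-8, Mul(-540, Rational(1, 2579))) = Mul(-8, Rational(-540, 2579)) = Rational(4320, 2579)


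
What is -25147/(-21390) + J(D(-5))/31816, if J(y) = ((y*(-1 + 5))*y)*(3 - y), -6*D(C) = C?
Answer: 7201851193/6124898160 ≈ 1.1758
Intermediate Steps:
D(C) = -C/6
J(y) = 4*y**2*(3 - y) (J(y) = ((y*4)*y)*(3 - y) = ((4*y)*y)*(3 - y) = (4*y**2)*(3 - y) = 4*y**2*(3 - y))
-25147/(-21390) + J(D(-5))/31816 = -25147/(-21390) + (4*(-1/6*(-5))**2*(3 - (-1)*(-5)/6))/31816 = -25147*(-1/21390) + (4*(5/6)**2*(3 - 1*5/6))*(1/31816) = 25147/21390 + (4*(25/36)*(3 - 5/6))*(1/31816) = 25147/21390 + (4*(25/36)*(13/6))*(1/31816) = 25147/21390 + (325/54)*(1/31816) = 25147/21390 + 325/1718064 = 7201851193/6124898160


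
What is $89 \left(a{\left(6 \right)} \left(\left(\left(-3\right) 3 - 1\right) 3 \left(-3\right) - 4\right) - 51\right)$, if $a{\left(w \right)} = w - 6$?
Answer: $-4539$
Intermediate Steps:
$a{\left(w \right)} = -6 + w$ ($a{\left(w \right)} = w - 6 = -6 + w$)
$89 \left(a{\left(6 \right)} \left(\left(\left(-3\right) 3 - 1\right) 3 \left(-3\right) - 4\right) - 51\right) = 89 \left(\left(-6 + 6\right) \left(\left(\left(-3\right) 3 - 1\right) 3 \left(-3\right) - 4\right) - 51\right) = 89 \left(0 \left(\left(-9 - 1\right) 3 \left(-3\right) - 4\right) - 51\right) = 89 \left(0 \left(\left(-10\right) 3 \left(-3\right) - 4\right) - 51\right) = 89 \left(0 \left(\left(-30\right) \left(-3\right) - 4\right) - 51\right) = 89 \left(0 \left(90 - 4\right) - 51\right) = 89 \left(0 \cdot 86 - 51\right) = 89 \left(0 - 51\right) = 89 \left(-51\right) = -4539$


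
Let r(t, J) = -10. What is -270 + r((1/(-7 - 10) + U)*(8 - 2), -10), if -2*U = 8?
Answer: -280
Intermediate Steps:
U = -4 (U = -½*8 = -4)
-270 + r((1/(-7 - 10) + U)*(8 - 2), -10) = -270 - 10 = -280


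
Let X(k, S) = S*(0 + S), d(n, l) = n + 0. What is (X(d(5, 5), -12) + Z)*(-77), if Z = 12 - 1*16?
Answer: -10780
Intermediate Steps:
Z = -4 (Z = 12 - 16 = -4)
d(n, l) = n
X(k, S) = S**2 (X(k, S) = S*S = S**2)
(X(d(5, 5), -12) + Z)*(-77) = ((-12)**2 - 4)*(-77) = (144 - 4)*(-77) = 140*(-77) = -10780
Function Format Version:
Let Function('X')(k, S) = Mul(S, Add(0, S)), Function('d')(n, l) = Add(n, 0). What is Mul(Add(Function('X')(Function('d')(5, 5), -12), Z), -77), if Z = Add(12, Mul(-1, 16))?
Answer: -10780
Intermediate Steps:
Z = -4 (Z = Add(12, -16) = -4)
Function('d')(n, l) = n
Function('X')(k, S) = Pow(S, 2) (Function('X')(k, S) = Mul(S, S) = Pow(S, 2))
Mul(Add(Function('X')(Function('d')(5, 5), -12), Z), -77) = Mul(Add(Pow(-12, 2), -4), -77) = Mul(Add(144, -4), -77) = Mul(140, -77) = -10780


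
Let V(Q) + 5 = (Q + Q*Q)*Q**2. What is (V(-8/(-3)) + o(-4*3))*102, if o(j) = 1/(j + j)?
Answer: 710413/108 ≈ 6577.9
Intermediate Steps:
o(j) = 1/(2*j)
V(Q) = -5 + Q**2*(Q + Q**2) (V(Q) = -5 + (Q + Q*Q)*Q**2 = -5 + (Q + Q**2)*Q**2 = -5 + Q**2*(Q + Q**2))
(V(-8/(-3)) + o(-4*3))*102 = ((-5 + (-8/(-3))**3 + (-8/(-3))**4) + 1/(2*((-4*3))))*102 = ((-5 + (-8*(-1)/3)**3 + (-8*(-1)/3)**4) + (1/2)/(-12))*102 = ((-5 + (-2*(-4/3))**3 + (-2*(-4/3))**4) + (1/2)*(-1/12))*102 = ((-5 + (8/3)**3 + (8/3)**4) - 1/24)*102 = ((-5 + 512/27 + 4096/81) - 1/24)*102 = (5227/81 - 1/24)*102 = (41789/648)*102 = 710413/108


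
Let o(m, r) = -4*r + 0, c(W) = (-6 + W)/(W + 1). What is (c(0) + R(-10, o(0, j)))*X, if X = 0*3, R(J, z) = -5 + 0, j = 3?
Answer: 0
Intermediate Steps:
c(W) = (-6 + W)/(1 + W)
o(m, r) = -4*r
R(J, z) = -5
X = 0
(c(0) + R(-10, o(0, j)))*X = ((-6 + 0)/(1 + 0) - 5)*0 = (-6/1 - 5)*0 = (1*(-6) - 5)*0 = (-6 - 5)*0 = -11*0 = 0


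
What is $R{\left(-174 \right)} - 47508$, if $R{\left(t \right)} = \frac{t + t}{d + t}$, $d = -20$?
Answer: $- \frac{4608102}{97} \approx -47506.0$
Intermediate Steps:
$R{\left(t \right)} = \frac{2 t}{-20 + t}$ ($R{\left(t \right)} = \frac{t + t}{-20 + t} = \frac{2 t}{-20 + t}$)
$R{\left(-174 \right)} - 47508 = 2 \left(-174\right) \frac{1}{-20 - 174} - 47508 = 2 \left(-174\right) \frac{1}{-194} - 47508 = 2 \left(-174\right) \left(- \frac{1}{194}\right) - 47508 = \frac{174}{97} - 47508 = - \frac{4608102}{97}$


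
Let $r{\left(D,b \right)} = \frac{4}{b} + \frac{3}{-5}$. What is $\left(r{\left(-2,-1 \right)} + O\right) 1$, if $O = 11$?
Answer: $\frac{32}{5} \approx 6.4$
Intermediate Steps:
$r{\left(D,b \right)} = - \frac{3}{5} + \frac{4}{b}$ ($r{\left(D,b \right)} = \frac{4}{b} + 3 \left(- \frac{1}{5}\right) = \frac{4}{b} - \frac{3}{5} = - \frac{3}{5} + \frac{4}{b}$)
$\left(r{\left(-2,-1 \right)} + O\right) 1 = \left(\left(- \frac{3}{5} + \frac{4}{-1}\right) + 11\right) 1 = \left(\left(- \frac{3}{5} + 4 \left(-1\right)\right) + 11\right) 1 = \left(\left(- \frac{3}{5} - 4\right) + 11\right) 1 = \left(- \frac{23}{5} + 11\right) 1 = \frac{32}{5} \cdot 1 = \frac{32}{5}$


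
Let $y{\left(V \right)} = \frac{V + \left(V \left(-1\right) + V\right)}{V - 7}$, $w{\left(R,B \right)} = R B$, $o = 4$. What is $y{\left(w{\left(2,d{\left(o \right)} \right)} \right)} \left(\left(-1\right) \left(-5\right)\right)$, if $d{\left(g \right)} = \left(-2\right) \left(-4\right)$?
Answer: $\frac{80}{9} \approx 8.8889$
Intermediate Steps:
$d{\left(g \right)} = 8$
$w{\left(R,B \right)} = B R$
$y{\left(V \right)} = \frac{V}{-7 + V}$ ($y{\left(V \right)} = \frac{V + \left(- V + V\right)}{-7 + V} = \frac{V + 0}{-7 + V} = \frac{V}{-7 + V}$)
$y{\left(w{\left(2,d{\left(o \right)} \right)} \right)} \left(\left(-1\right) \left(-5\right)\right) = \frac{8 \cdot 2}{-7 + 8 \cdot 2} \left(\left(-1\right) \left(-5\right)\right) = \frac{16}{-7 + 16} \cdot 5 = \frac{16}{9} \cdot 5 = \frac{80}{9}$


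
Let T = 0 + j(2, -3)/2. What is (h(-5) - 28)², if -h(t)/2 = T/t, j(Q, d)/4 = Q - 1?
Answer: 18496/25 ≈ 739.84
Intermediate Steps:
j(Q, d) = -4 + 4*Q (j(Q, d) = 4*(Q - 1) = 4*(-1 + Q) = -4 + 4*Q)
T = 2 (T = 0 + (-4 + 4*2)/2 = 0 + (-4 + 8)*(½) = 0 + 4*(½) = 0 + 2 = 2)
h(t) = -4/t
(h(-5) - 28)² = (-4/(-5) - 28)² = (-4*(-⅕) - 28)² = (⅘ - 28)² = (-136/5)² = 18496/25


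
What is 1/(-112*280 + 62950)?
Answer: 1/31590 ≈ 3.1656e-5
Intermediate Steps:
1/(-112*280 + 62950) = 1/(-31360 + 62950) = 1/31590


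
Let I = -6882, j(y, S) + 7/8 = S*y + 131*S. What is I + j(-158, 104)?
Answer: -77527/8 ≈ -9690.9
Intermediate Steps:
j(y, S) = -7/8 + 131*S + S*y (j(y, S) = -7/8 + (S*y + 131*S) = -7/8 + (131*S + S*y) = -7/8 + 131*S + S*y)
I + j(-158, 104) = -6882 + (-7/8 + 131*104 + 104*(-158)) = -6882 + (-7/8 + 13624 - 16432) = -6882 - 22471/8 = -77527/8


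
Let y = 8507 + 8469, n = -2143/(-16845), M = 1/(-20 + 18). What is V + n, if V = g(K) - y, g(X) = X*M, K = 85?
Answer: -573348979/33690 ≈ -17018.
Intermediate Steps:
M = -1/2 (M = 1/(-2) = -1/2 ≈ -0.50000)
n = 2143/16845 (n = -2143*(-1/16845) = 2143/16845 ≈ 0.12722)
g(X) = -X/2 (g(X) = X*(-1/2) = -X/2)
y = 16976
V = -34037/2 (V = -1/2*85 - 1*16976 = -85/2 - 16976 = -34037/2 ≈ -17019.)
V + n = -34037/2 + 2143/16845 = -573348979/33690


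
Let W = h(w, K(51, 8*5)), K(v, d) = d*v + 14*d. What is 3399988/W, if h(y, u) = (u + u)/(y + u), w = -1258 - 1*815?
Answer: 447948419/1300 ≈ 3.4458e+5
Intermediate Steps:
w = -2073 (w = -1258 - 815 = -2073)
K(v, d) = 14*d + d*v
h(y, u) = 2*u/(u + y) (h(y, u) = (2*u)/(u + y) = 2*u/(u + y))
W = 5200/527 (W = 2*((8*5)*(14 + 51))/((8*5)*(14 + 51) - 2073) = 2*(40*65)/(40*65 - 2073) = 2*2600/(2600 - 2073) = 2*2600/527 = 2*2600*(1/527) = 5200/527 ≈ 9.8672)
3399988/W = 3399988/(5200/527) = 3399988*(527/5200) = 447948419/1300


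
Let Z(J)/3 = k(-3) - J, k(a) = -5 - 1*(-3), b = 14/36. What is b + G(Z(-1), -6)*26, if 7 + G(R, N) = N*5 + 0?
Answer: -17309/18 ≈ -961.61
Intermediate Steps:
b = 7/18 (b = 14*(1/36) = 7/18 ≈ 0.38889)
k(a) = -2 (k(a) = -5 + 3 = -2)
Z(J) = -6 - 3*J (Z(J) = 3*(-2 - J) = -6 - 3*J)
G(R, N) = -7 + 5*N (G(R, N) = -7 + (N*5 + 0) = -7 + (5*N + 0) = -7 + 5*N)
b + G(Z(-1), -6)*26 = 7/18 + (-7 + 5*(-6))*26 = 7/18 + (-7 - 30)*26 = 7/18 - 37*26 = 7/18 - 962 = -17309/18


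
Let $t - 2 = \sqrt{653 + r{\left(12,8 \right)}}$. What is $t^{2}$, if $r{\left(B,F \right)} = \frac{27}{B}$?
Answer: $\frac{\left(4 + \sqrt{2621}\right)^{2}}{4} \approx 761.64$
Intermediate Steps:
$t = 2 + \frac{\sqrt{2621}}{2}$ ($t = 2 + \sqrt{653 + \frac{27}{12}} = 2 + \sqrt{653 + 27 \cdot \frac{1}{12}} = 2 + \sqrt{653 + \frac{9}{4}} = 2 + \sqrt{\frac{2621}{4}} = 2 + \frac{\sqrt{2621}}{2} \approx 27.598$)
$t^{2} = \left(2 + \frac{\sqrt{2621}}{2}\right)^{2}$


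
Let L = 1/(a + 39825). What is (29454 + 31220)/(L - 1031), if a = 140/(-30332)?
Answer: -796657375720/13537161459 ≈ -58.850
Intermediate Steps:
a = -35/7583 (a = 140*(-1/30332) = -35/7583 ≈ -0.0046156)
L = 7583/301992940 (L = 1/(-35/7583 + 39825) = 1/(301992940/7583) = 7583/301992940 ≈ 2.5110e-5)
(29454 + 31220)/(L - 1031) = (29454 + 31220)/(7583/301992940 - 1031) = 60674/(-311354713557/301992940) = 60674*(-301992940/311354713557) = -796657375720/13537161459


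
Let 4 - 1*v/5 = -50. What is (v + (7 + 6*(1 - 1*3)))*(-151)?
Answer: -40015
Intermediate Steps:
v = 270 (v = 20 - 5*(-50) = 20 + 250 = 270)
(v + (7 + 6*(1 - 1*3)))*(-151) = (270 + (7 + 6*(1 - 1*3)))*(-151) = (270 + (7 + 6*(1 - 3)))*(-151) = (270 + (7 + 6*(-2)))*(-151) = (270 + (7 - 12))*(-151) = (270 - 5)*(-151) = 265*(-151) = -40015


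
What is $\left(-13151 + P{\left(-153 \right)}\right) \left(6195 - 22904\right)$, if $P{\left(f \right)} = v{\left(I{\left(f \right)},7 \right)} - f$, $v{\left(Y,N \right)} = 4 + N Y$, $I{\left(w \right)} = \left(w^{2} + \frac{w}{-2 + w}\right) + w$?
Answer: $- \frac{12515451179}{5} \approx -2.5031 \cdot 10^{9}$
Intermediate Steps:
$I{\left(w \right)} = w + w^{2} + \frac{w}{-2 + w}$ ($I{\left(w \right)} = \left(w^{2} + \frac{w}{-2 + w}\right) + w = w + w^{2} + \frac{w}{-2 + w}$)
$P{\left(f \right)} = 4 - f + \frac{7 f \left(-1 + f^{2} - f\right)}{-2 + f}$ ($P{\left(f \right)} = \left(4 + 7 \frac{f \left(-1 + f^{2} - f\right)}{-2 + f}\right) - f = \left(4 + \frac{7 f \left(-1 + f^{2} - f\right)}{-2 + f}\right) - f = 4 - f + \frac{7 f \left(-1 + f^{2} - f\right)}{-2 + f}$)
$\left(-13151 + P{\left(-153 \right)}\right) \left(6195 - 22904\right) = \left(-13151 + \frac{-8 - -153 - 8 \left(-153\right)^{2} + 7 \left(-153\right)^{3}}{-2 - 153}\right) \left(6195 - 22904\right) = \left(-13151 + \frac{-8 + 153 - 187272 + 7 \left(-3581577\right)}{-155}\right) \left(-16709\right) = \left(-13151 - \frac{-8 + 153 - 187272 - 25071039}{155}\right) \left(-16709\right) = \left(-13151 - - \frac{25258166}{155}\right) \left(-16709\right) = \left(-13151 + \frac{25258166}{155}\right) \left(-16709\right) = \frac{23219761}{155} \left(-16709\right) = - \frac{12515451179}{5}$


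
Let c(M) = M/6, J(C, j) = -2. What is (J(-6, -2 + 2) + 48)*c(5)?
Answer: 115/3 ≈ 38.333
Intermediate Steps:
c(M) = M/6 (c(M) = M*(⅙) = M/6)
(J(-6, -2 + 2) + 48)*c(5) = (-2 + 48)*((⅙)*5) = 46*(⅚) = 115/3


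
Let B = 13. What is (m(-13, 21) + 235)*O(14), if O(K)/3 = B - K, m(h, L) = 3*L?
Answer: -894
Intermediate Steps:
O(K) = 39 - 3*K (O(K) = 3*(13 - K) = 39 - 3*K)
(m(-13, 21) + 235)*O(14) = (3*21 + 235)*(39 - 3*14) = (63 + 235)*(39 - 42) = 298*(-3) = -894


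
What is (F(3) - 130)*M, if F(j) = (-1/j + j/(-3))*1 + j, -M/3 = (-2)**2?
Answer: 1540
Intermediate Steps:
M = -12 (M = -3*(-2)**2 = -3*4 = -12)
F(j) = -1/j + 2*j/3 (F(j) = (-1/j + j*(-1/3))*1 + j = (-1/j - j/3)*1 + j = (-1/j - j/3) + j = -1/j + 2*j/3)
(F(3) - 130)*M = ((-1/3 + (2/3)*3) - 130)*(-12) = ((-1*1/3 + 2) - 130)*(-12) = ((-1/3 + 2) - 130)*(-12) = (5/3 - 130)*(-12) = -385/3*(-12) = 1540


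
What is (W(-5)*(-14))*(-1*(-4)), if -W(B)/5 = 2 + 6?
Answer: 2240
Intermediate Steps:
W(B) = -40 (W(B) = -5*(2 + 6) = -5*8 = -40)
(W(-5)*(-14))*(-1*(-4)) = (-40*(-14))*(-1*(-4)) = 560*4 = 2240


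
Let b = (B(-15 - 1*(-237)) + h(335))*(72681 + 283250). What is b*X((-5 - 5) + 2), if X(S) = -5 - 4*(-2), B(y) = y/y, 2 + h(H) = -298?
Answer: -319270107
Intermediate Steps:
h(H) = -300 (h(H) = -2 - 298 = -300)
B(y) = 1
b = -106423369 (b = (1 - 300)*(72681 + 283250) = -299*355931 = -106423369)
X(S) = 3 (X(S) = -5 + 8 = 3)
b*X((-5 - 5) + 2) = -106423369*3 = -319270107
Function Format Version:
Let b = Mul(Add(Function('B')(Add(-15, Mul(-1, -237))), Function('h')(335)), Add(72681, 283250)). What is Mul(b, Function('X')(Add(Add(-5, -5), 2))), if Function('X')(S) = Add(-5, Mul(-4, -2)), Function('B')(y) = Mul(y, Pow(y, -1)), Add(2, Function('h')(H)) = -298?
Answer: -319270107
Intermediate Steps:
Function('h')(H) = -300 (Function('h')(H) = Add(-2, -298) = -300)
Function('B')(y) = 1
b = -106423369 (b = Mul(Add(1, -300), Add(72681, 283250)) = Mul(-299, 355931) = -106423369)
Function('X')(S) = 3 (Function('X')(S) = Add(-5, 8) = 3)
Mul(b, Function('X')(Add(Add(-5, -5), 2))) = Mul(-106423369, 3) = -319270107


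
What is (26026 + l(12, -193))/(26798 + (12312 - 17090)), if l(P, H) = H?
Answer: 8611/7340 ≈ 1.1732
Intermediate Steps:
(26026 + l(12, -193))/(26798 + (12312 - 17090)) = (26026 - 193)/(26798 + (12312 - 17090)) = 25833/(26798 - 4778) = 25833/22020 = 25833*(1/22020) = 8611/7340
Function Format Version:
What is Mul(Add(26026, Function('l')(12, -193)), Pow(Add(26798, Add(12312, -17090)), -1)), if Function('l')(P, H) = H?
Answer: Rational(8611, 7340) ≈ 1.1732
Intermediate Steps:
Mul(Add(26026, Function('l')(12, -193)), Pow(Add(26798, Add(12312, -17090)), -1)) = Mul(Add(26026, -193), Pow(Add(26798, Add(12312, -17090)), -1)) = Mul(25833, Pow(Add(26798, -4778), -1)) = Mul(25833, Pow(22020, -1)) = Mul(25833, Rational(1, 22020)) = Rational(8611, 7340)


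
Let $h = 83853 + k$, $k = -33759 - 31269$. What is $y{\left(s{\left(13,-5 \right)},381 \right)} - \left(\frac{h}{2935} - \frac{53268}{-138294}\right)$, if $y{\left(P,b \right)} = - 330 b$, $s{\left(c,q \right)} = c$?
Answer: $- \frac{1701189092861}{13529763} \approx -1.2574 \cdot 10^{5}$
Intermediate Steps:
$k = -65028$ ($k = -33759 - 31269 = -65028$)
$h = 18825$ ($h = 83853 - 65028 = 18825$)
$y{\left(s{\left(13,-5 \right)},381 \right)} - \left(\frac{h}{2935} - \frac{53268}{-138294}\right) = \left(-330\right) 381 - \left(\frac{18825}{2935} - \frac{53268}{-138294}\right) = -125730 - \left(18825 \cdot \frac{1}{2935} - - \frac{8878}{23049}\right) = -125730 - \left(\frac{3765}{587} + \frac{8878}{23049}\right) = -125730 - \frac{91990871}{13529763} = - \frac{1701189092861}{13529763}$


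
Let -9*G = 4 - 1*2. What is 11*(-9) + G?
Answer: -893/9 ≈ -99.222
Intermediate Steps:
G = -2/9 (G = -(4 - 1*2)/9 = -(4 - 2)/9 = -⅑*2 = -2/9 ≈ -0.22222)
11*(-9) + G = 11*(-9) - 2/9 = -99 - 2/9 = -893/9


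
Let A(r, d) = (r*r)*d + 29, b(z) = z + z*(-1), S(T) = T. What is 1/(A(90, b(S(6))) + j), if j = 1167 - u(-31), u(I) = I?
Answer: 1/1227 ≈ 0.00081500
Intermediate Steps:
b(z) = 0 (b(z) = z - z = 0)
j = 1198 (j = 1167 - 1*(-31) = 1167 + 31 = 1198)
A(r, d) = 29 + d*r² (A(r, d) = r²*d + 29 = d*r² + 29 = 29 + d*r²)
1/(A(90, b(S(6))) + j) = 1/((29 + 0*90²) + 1198) = 1/((29 + 0*8100) + 1198) = 1/((29 + 0) + 1198) = 1/(29 + 1198) = 1/1227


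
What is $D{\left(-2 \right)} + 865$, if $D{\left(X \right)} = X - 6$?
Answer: $857$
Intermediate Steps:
$D{\left(X \right)} = -6 + X$ ($D{\left(X \right)} = X - 6 = -6 + X$)
$D{\left(-2 \right)} + 865 = \left(-6 - 2\right) + 865 = -8 + 865 = 857$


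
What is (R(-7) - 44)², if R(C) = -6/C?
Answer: 91204/49 ≈ 1861.3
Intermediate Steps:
(R(-7) - 44)² = (-6/(-7) - 44)² = (-6*(-⅐) - 44)² = (6/7 - 44)² = (-302/7)² = 91204/49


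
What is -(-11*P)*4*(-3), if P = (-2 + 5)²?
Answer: -1188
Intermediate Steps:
P = 9 (P = 3² = 9)
-(-11*P)*4*(-3) = -(-11*9)*4*(-3) = -(-99)*(-12) = -1*1188 = -1188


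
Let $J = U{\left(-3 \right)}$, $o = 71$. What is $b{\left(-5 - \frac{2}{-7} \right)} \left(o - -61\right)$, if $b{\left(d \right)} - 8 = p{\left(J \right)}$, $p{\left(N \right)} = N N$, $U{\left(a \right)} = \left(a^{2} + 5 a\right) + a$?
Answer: $11748$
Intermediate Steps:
$U{\left(a \right)} = a^{2} + 6 a$
$J = -9$ ($J = - 3 \left(6 - 3\right) = \left(-3\right) 3 = -9$)
$p{\left(N \right)} = N^{2}$
$b{\left(d \right)} = 89$ ($b{\left(d \right)} = 8 + \left(-9\right)^{2} = 8 + 81 = 89$)
$b{\left(-5 - \frac{2}{-7} \right)} \left(o - -61\right) = 89 \left(71 - -61\right) = 89 \left(71 + 61\right) = 89 \cdot 132 = 11748$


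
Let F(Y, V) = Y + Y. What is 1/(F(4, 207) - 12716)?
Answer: -1/12708 ≈ -7.8691e-5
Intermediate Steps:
F(Y, V) = 2*Y
1/(F(4, 207) - 12716) = 1/(2*4 - 12716) = 1/(8 - 12716) = 1/(-12708) = -1/12708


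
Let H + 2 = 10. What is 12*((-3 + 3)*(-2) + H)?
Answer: 96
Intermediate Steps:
H = 8 (H = -2 + 10 = 8)
12*((-3 + 3)*(-2) + H) = 12*((-3 + 3)*(-2) + 8) = 12*(0*(-2) + 8) = 12*(0 + 8) = 12*8 = 96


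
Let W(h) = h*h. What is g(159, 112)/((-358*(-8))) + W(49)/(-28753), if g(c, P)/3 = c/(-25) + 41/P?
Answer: -20701783997/230576057600 ≈ -0.089783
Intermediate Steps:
g(c, P) = 123/P - 3*c/25 (g(c, P) = 3*(c/(-25) + 41/P) = 3*(c*(-1/25) + 41/P) = 3*(-c/25 + 41/P) = 3*(41/P - c/25) = 123/P - 3*c/25)
W(h) = h**2
g(159, 112)/((-358*(-8))) + W(49)/(-28753) = (123/112 - 3/25*159)/((-358*(-8))) + 49**2/(-28753) = (123*(1/112) - 477/25)/2864 + 2401*(-1/28753) = (123/112 - 477/25)*(1/2864) - 2401/28753 = -50349/2800*1/2864 - 2401/28753 = -50349/8019200 - 2401/28753 = -20701783997/230576057600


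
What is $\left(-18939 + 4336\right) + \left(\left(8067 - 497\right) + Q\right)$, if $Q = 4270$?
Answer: $-2763$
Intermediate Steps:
$\left(-18939 + 4336\right) + \left(\left(8067 - 497\right) + Q\right) = \left(-18939 + 4336\right) + \left(\left(8067 - 497\right) + 4270\right) = -14603 + \left(7570 + 4270\right) = -14603 + 11840 = -2763$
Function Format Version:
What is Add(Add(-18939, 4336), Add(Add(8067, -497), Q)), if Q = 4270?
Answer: -2763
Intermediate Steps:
Add(Add(-18939, 4336), Add(Add(8067, -497), Q)) = Add(Add(-18939, 4336), Add(Add(8067, -497), 4270)) = Add(-14603, Add(7570, 4270)) = Add(-14603, 11840) = -2763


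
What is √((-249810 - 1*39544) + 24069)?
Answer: I*√265285 ≈ 515.06*I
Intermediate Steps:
√((-249810 - 1*39544) + 24069) = √((-249810 - 39544) + 24069) = √(-289354 + 24069) = √(-265285) = I*√265285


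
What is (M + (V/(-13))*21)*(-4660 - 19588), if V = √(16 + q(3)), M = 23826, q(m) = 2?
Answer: -577732848 + 1527624*√2/13 ≈ -5.7757e+8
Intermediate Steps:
V = 3*√2 (V = √(16 + 2) = √18 = 3*√2 ≈ 4.2426)
(M + (V/(-13))*21)*(-4660 - 19588) = (23826 + ((3*√2)/(-13))*21)*(-4660 - 19588) = (23826 + ((3*√2)*(-1/13))*21)*(-24248) = (23826 - 3*√2/13*21)*(-24248) = (23826 - 63*√2/13)*(-24248) = -577732848 + 1527624*√2/13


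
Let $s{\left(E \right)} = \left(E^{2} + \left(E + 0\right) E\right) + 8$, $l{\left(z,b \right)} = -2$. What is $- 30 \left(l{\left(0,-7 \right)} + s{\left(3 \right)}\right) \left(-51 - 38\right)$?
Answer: $64080$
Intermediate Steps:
$s{\left(E \right)} = 8 + 2 E^{2}$ ($s{\left(E \right)} = \left(E^{2} + E E\right) + 8 = \left(E^{2} + E^{2}\right) + 8 = 2 E^{2} + 8 = 8 + 2 E^{2}$)
$- 30 \left(l{\left(0,-7 \right)} + s{\left(3 \right)}\right) \left(-51 - 38\right) = - 30 \left(-2 + \left(8 + 2 \cdot 3^{2}\right)\right) \left(-51 - 38\right) = - 30 \left(-2 + \left(8 + 2 \cdot 9\right)\right) \left(-89\right) = - 30 \left(-2 + \left(8 + 18\right)\right) \left(-89\right) = - 30 \left(-2 + 26\right) \left(-89\right) = - 30 \cdot 24 \left(-89\right) = \left(-30\right) \left(-2136\right) = 64080$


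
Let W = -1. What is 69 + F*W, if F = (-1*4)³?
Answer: 133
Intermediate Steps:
F = -64 (F = (-4)³ = -64)
69 + F*W = 69 - 64*(-1) = 69 + 64 = 133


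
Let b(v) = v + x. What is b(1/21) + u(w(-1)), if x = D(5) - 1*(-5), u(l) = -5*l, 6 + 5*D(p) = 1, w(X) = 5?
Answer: -440/21 ≈ -20.952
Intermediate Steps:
D(p) = -1 (D(p) = -6/5 + (⅕)*1 = -6/5 + ⅕ = -1)
x = 4 (x = -1 - 1*(-5) = -1 + 5 = 4)
b(v) = 4 + v (b(v) = v + 4 = 4 + v)
b(1/21) + u(w(-1)) = (4 + 1/21) - 5*5 = (4 + 1/21) - 25 = 85/21 - 25 = -440/21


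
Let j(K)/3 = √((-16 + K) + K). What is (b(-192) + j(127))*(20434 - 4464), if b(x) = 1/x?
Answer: -7985/96 + 47910*√238 ≈ 7.3904e+5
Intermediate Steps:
j(K) = 3*√(-16 + 2*K) (j(K) = 3*√((-16 + K) + K) = 3*√(-16 + 2*K))
(b(-192) + j(127))*(20434 - 4464) = (1/(-192) + 3*√(-16 + 2*127))*(20434 - 4464) = (-1/192 + 3*√(-16 + 254))*15970 = (-1/192 + 3*√238)*15970 = -7985/96 + 47910*√238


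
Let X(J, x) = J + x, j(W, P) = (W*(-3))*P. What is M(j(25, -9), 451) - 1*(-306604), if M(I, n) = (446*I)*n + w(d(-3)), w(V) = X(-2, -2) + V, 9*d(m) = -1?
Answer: 1224721349/9 ≈ 1.3608e+8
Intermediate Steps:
j(W, P) = -3*P*W (j(W, P) = (-3*W)*P = -3*P*W)
d(m) = -⅑ (d(m) = (⅑)*(-1) = -⅑)
w(V) = -4 + V (w(V) = (-2 - 2) + V = -4 + V)
M(I, n) = -37/9 + 446*I*n (M(I, n) = (446*I)*n + (-4 - ⅑) = 446*I*n - 37/9 = -37/9 + 446*I*n)
M(j(25, -9), 451) - 1*(-306604) = (-37/9 + 446*(-3*(-9)*25)*451) - 1*(-306604) = (-37/9 + 446*675*451) + 306604 = (-37/9 + 135773550) + 306604 = 1221961913/9 + 306604 = 1224721349/9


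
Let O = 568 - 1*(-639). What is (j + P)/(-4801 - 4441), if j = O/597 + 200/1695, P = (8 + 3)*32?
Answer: -7963541/207824854 ≈ -0.038319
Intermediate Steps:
O = 1207 (O = 568 + 639 = 1207)
P = 352 (P = 11*32 = 352)
j = 48117/22487 (j = 1207/597 + 200/1695 = 1207*(1/597) + 200*(1/1695) = 1207/597 + 40/339 = 48117/22487 ≈ 2.1398)
(j + P)/(-4801 - 4441) = (48117/22487 + 352)/(-4801 - 4441) = (7963541/22487)/(-9242) = (7963541/22487)*(-1/9242) = -7963541/207824854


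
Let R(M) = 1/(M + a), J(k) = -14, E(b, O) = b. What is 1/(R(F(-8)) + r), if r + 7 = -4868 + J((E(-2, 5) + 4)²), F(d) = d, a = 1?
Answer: -7/34224 ≈ -0.00020453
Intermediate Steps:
r = -4889 (r = -7 + (-4868 - 14) = -7 - 4882 = -4889)
R(M) = 1/(1 + M) (R(M) = 1/(M + 1) = 1/(1 + M))
1/(R(F(-8)) + r) = 1/(1/(1 - 8) - 4889) = 1/(1/(-7) - 4889) = 1/(-⅐ - 4889) = 1/(-34224/7) = -7/34224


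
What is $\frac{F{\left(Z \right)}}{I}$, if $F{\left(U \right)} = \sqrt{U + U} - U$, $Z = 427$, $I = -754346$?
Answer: $\frac{427}{754346} - \frac{\sqrt{854}}{754346} \approx 0.00052731$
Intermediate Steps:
$F{\left(U \right)} = - U + \sqrt{2} \sqrt{U}$ ($F{\left(U \right)} = \sqrt{2 U} - U = \sqrt{2} \sqrt{U} - U = - U + \sqrt{2} \sqrt{U}$)
$\frac{F{\left(Z \right)}}{I} = \frac{\left(-1\right) 427 + \sqrt{2} \sqrt{427}}{-754346} = \left(-427 + \sqrt{854}\right) \left(- \frac{1}{754346}\right) = \frac{427}{754346} - \frac{\sqrt{854}}{754346}$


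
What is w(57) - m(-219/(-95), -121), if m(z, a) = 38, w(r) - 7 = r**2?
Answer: 3218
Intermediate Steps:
w(r) = 7 + r**2
w(57) - m(-219/(-95), -121) = (7 + 57**2) - 1*38 = (7 + 3249) - 38 = 3256 - 38 = 3218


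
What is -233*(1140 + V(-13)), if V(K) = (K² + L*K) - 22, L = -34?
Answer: -402857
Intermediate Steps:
V(K) = -22 + K² - 34*K (V(K) = (K² - 34*K) - 22 = -22 + K² - 34*K)
-233*(1140 + V(-13)) = -233*(1140 + (-22 + (-13)² - 34*(-13))) = -233*(1140 + (-22 + 169 + 442)) = -233*(1140 + 589) = -233*1729 = -402857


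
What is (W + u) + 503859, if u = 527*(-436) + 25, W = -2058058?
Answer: -1783946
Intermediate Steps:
u = -229747 (u = -229772 + 25 = -229747)
(W + u) + 503859 = (-2058058 - 229747) + 503859 = -2287805 + 503859 = -1783946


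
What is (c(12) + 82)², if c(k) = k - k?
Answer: 6724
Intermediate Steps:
c(k) = 0
(c(12) + 82)² = (0 + 82)² = 82² = 6724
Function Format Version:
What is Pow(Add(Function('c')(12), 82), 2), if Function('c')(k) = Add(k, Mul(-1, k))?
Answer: 6724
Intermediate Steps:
Function('c')(k) = 0
Pow(Add(Function('c')(12), 82), 2) = Pow(Add(0, 82), 2) = Pow(82, 2) = 6724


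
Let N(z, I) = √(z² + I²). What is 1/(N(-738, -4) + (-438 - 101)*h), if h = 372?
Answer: -50127/10050728351 - √136165/20101456702 ≈ -5.0058e-6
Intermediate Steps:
N(z, I) = √(I² + z²)
1/(N(-738, -4) + (-438 - 101)*h) = 1/(√((-4)² + (-738)²) + (-438 - 101)*372) = 1/(√(16 + 544644) - 539*372) = 1/(√544660 - 200508) = 1/(2*√136165 - 200508) = 1/(-200508 + 2*√136165)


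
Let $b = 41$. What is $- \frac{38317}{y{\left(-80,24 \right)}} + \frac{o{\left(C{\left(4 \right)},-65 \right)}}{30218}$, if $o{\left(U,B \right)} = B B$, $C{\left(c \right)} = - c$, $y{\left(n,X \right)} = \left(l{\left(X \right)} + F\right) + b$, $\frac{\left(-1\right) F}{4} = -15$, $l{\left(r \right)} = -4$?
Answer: $- \frac{1157453281}{2931146} \approx -394.88$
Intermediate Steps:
$F = 60$ ($F = \left(-4\right) \left(-15\right) = 60$)
$y{\left(n,X \right)} = 97$ ($y{\left(n,X \right)} = \left(-4 + 60\right) + 41 = 56 + 41 = 97$)
$o{\left(U,B \right)} = B^{2}$
$- \frac{38317}{y{\left(-80,24 \right)}} + \frac{o{\left(C{\left(4 \right)},-65 \right)}}{30218} = - \frac{38317}{97} + \frac{\left(-65\right)^{2}}{30218} = \left(-38317\right) \frac{1}{97} + 4225 \cdot \frac{1}{30218} = - \frac{38317}{97} + \frac{4225}{30218} = - \frac{1157453281}{2931146}$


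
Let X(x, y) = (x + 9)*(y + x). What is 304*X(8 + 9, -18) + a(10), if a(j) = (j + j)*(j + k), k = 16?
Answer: -7384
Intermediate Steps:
a(j) = 2*j*(16 + j) (a(j) = (j + j)*(j + 16) = (2*j)*(16 + j) = 2*j*(16 + j))
X(x, y) = (9 + x)*(x + y)
304*X(8 + 9, -18) + a(10) = 304*((8 + 9)**2 + 9*(8 + 9) + 9*(-18) + (8 + 9)*(-18)) + 2*10*(16 + 10) = 304*(17**2 + 9*17 - 162 + 17*(-18)) + 2*10*26 = 304*(289 + 153 - 162 - 306) + 520 = 304*(-26) + 520 = -7904 + 520 = -7384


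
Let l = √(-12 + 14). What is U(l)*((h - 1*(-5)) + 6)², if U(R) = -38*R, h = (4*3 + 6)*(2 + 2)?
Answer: -261782*√2 ≈ -3.7022e+5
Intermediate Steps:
h = 72 (h = (12 + 6)*4 = 18*4 = 72)
l = √2 ≈ 1.4142
U(l)*((h - 1*(-5)) + 6)² = (-38*√2)*((72 - 1*(-5)) + 6)² = (-38*√2)*((72 + 5) + 6)² = (-38*√2)*(77 + 6)² = -38*√2*83² = -38*√2*6889 = -261782*√2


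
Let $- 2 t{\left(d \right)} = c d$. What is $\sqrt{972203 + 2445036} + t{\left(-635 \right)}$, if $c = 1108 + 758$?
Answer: $592455 + \sqrt{3417239} \approx 5.943 \cdot 10^{5}$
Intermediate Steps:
$c = 1866$
$t{\left(d \right)} = - 933 d$ ($t{\left(d \right)} = - \frac{1866 d}{2} = - 933 d$)
$\sqrt{972203 + 2445036} + t{\left(-635 \right)} = \sqrt{972203 + 2445036} - -592455 = \sqrt{3417239} + 592455 = 592455 + \sqrt{3417239}$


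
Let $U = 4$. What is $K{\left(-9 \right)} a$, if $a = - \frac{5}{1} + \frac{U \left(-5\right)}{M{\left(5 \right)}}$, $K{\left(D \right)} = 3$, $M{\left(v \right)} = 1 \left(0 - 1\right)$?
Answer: $45$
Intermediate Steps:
$M{\left(v \right)} = -1$ ($M{\left(v \right)} = 1 \left(-1\right) = -1$)
$a = 15$ ($a = - \frac{5}{1} + \frac{4 \left(-5\right)}{-1} = \left(-5\right) 1 - -20 = -5 + 20 = 15$)
$K{\left(-9 \right)} a = 3 \cdot 15 = 45$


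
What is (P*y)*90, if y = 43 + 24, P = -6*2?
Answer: -72360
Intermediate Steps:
P = -12
y = 67
(P*y)*90 = -12*67*90 = -804*90 = -72360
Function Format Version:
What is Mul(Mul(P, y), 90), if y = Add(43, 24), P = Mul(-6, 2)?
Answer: -72360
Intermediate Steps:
P = -12
y = 67
Mul(Mul(P, y), 90) = Mul(Mul(-12, 67), 90) = Mul(-804, 90) = -72360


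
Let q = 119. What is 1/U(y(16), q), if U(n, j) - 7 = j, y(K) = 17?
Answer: 1/126 ≈ 0.0079365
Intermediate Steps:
U(n, j) = 7 + j
1/U(y(16), q) = 1/(7 + 119) = 1/126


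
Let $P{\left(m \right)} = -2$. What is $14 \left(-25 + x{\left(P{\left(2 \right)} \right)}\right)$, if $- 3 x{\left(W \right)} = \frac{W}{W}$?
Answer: $- \frac{1064}{3} \approx -354.67$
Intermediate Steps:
$x{\left(W \right)} = - \frac{1}{3}$ ($x{\left(W \right)} = - \frac{W \frac{1}{W}}{3} = \left(- \frac{1}{3}\right) 1 = - \frac{1}{3}$)
$14 \left(-25 + x{\left(P{\left(2 \right)} \right)}\right) = 14 \left(-25 - \frac{1}{3}\right) = 14 \left(- \frac{76}{3}\right) = - \frac{1064}{3}$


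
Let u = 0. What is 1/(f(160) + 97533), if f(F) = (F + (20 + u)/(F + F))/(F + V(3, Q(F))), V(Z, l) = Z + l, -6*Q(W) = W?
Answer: 6544/638263635 ≈ 1.0253e-5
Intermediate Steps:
Q(W) = -W/6
f(F) = (F + 10/F)/(3 + 5*F/6) (f(F) = (F + (20 + 0)/(F + F))/(F + (3 - F/6)) = (F + 20/((2*F)))/(3 + 5*F/6) = (F + 20*(1/(2*F)))/(3 + 5*F/6) = (F + 10/F)/(3 + 5*F/6))
1/(f(160) + 97533) = 1/(6*(10 + 160²)/(160*(18 + 5*160)) + 97533) = 1/(6*(1/160)*(10 + 25600)/(18 + 800) + 97533) = 1/(6*(1/160)*25610/818 + 97533) = 1/(6*(1/160)*(1/818)*25610 + 97533) = 1/(7683/6544 + 97533) = 1/(638263635/6544) = 6544/638263635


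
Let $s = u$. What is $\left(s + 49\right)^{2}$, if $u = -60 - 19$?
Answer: $900$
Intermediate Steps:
$u = -79$ ($u = -60 - 19 = -79$)
$s = -79$
$\left(s + 49\right)^{2} = \left(-79 + 49\right)^{2} = \left(-30\right)^{2} = 900$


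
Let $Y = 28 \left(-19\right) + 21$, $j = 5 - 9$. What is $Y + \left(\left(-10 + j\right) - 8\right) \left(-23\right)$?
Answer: $-5$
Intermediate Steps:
$j = -4$ ($j = 5 - 9 = -4$)
$Y = -511$ ($Y = -532 + 21 = -511$)
$Y + \left(\left(-10 + j\right) - 8\right) \left(-23\right) = -511 + \left(\left(-10 - 4\right) - 8\right) \left(-23\right) = -511 + \left(-14 - 8\right) \left(-23\right) = -511 - -506 = -511 + 506 = -5$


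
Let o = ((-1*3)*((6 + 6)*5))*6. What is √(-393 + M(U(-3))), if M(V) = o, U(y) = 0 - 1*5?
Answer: I*√1473 ≈ 38.38*I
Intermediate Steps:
U(y) = -5 (U(y) = 0 - 5 = -5)
o = -1080 (o = -36*5*6 = -3*60*6 = -180*6 = -1080)
M(V) = -1080
√(-393 + M(U(-3))) = √(-393 - 1080) = √(-1473) = I*√1473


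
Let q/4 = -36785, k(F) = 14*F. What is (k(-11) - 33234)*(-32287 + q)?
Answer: 5990708676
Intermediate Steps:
q = -147140 (q = 4*(-36785) = -147140)
(k(-11) - 33234)*(-32287 + q) = (14*(-11) - 33234)*(-32287 - 147140) = (-154 - 33234)*(-179427) = -33388*(-179427) = 5990708676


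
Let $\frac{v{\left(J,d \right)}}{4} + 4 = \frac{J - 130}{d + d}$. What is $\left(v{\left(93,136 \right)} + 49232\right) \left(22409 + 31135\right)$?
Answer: $\frac{44798270286}{17} \approx 2.6352 \cdot 10^{9}$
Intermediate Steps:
$v{\left(J,d \right)} = -16 + \frac{2 \left(-130 + J\right)}{d}$ ($v{\left(J,d \right)} = -16 + 4 \frac{J - 130}{d + d} = -16 + 4 \frac{-130 + J}{2 d} = -16 + \frac{2 \left(-130 + J\right)}{d}$)
$\left(v{\left(93,136 \right)} + 49232\right) \left(22409 + 31135\right) = \left(\frac{2 \left(-130 + 93 - 1088\right)}{136} + 49232\right) \left(22409 + 31135\right) = \left(2 \cdot \frac{1}{136} \left(-130 + 93 - 1088\right) + 49232\right) 53544 = \left(2 \cdot \frac{1}{136} \left(-1125\right) + 49232\right) 53544 = \left(- \frac{1125}{68} + 49232\right) 53544 = \frac{3346651}{68} \cdot 53544 = \frac{44798270286}{17}$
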